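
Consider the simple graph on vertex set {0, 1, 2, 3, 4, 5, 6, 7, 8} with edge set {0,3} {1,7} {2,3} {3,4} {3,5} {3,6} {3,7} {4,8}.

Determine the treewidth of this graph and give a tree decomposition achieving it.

Treewidth 1.
One optimal decomposition is:
Bags: B1 = {3, 5}  B2 = {3, 6}  B3 = {3, 4}  B4 = {3, 7}  B5 = {4, 8}  B6 = {1, 7}  B7 = {2, 3}  B8 = {0, 3}
Tree: B1–B2, B2–B3, B2–B4, B3–B5, B4–B6, B4–B7, B7–B8

Each bag holds 2 vertices, so the decomposition has width 1, which upper-bounds the treewidth. Any graph with an edge has treewidth ≥ 1, and G has the edge 3–5. Combining the bounds, tw(G) = 1.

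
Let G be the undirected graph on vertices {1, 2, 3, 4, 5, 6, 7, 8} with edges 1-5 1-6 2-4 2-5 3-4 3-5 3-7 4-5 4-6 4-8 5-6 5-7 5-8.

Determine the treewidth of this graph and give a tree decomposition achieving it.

The largest bag has 3 vertices, giving width 2; this decomposition certifies tw(G) ≤ 2. For the lower bound, the 3 vertices {1, 5, 6} are pairwise adjacent, and any tree decomposition puts a clique entirely inside one bag — forcing width ≥ 2. The upper and lower bounds meet at 2, so that is the treewidth.

Treewidth 2.
One such decomposition:
Bags: B1 = {3, 4, 5}  B2 = {4, 5, 6}  B3 = {3, 5, 7}  B4 = {2, 4, 5}  B5 = {1, 5, 6}  B6 = {4, 5, 8}
Tree: B1–B2, B1–B3, B2–B4, B2–B5, B2–B6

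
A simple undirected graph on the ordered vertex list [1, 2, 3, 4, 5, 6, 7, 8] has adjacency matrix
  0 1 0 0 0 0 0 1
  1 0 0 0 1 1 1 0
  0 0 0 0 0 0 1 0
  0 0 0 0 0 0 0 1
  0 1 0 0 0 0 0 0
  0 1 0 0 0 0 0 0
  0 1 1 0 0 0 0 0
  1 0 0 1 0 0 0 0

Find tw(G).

A width-1 tree decomposition is:
Bags: B1 = {1, 2}  B2 = {2, 7}  B3 = {1, 8}  B4 = {4, 8}  B5 = {2, 6}  B6 = {3, 7}  B7 = {2, 5}
Tree: B1–B2, B1–B3, B3–B4, B1–B5, B2–B6, B2–B7
Every bag has size at most 2, so the width is 2 − 1 = 1 and tw(G) ≤ 1. G has an edge, so its treewidth is at least 1. Hence tw(G) = 1 exactly.

1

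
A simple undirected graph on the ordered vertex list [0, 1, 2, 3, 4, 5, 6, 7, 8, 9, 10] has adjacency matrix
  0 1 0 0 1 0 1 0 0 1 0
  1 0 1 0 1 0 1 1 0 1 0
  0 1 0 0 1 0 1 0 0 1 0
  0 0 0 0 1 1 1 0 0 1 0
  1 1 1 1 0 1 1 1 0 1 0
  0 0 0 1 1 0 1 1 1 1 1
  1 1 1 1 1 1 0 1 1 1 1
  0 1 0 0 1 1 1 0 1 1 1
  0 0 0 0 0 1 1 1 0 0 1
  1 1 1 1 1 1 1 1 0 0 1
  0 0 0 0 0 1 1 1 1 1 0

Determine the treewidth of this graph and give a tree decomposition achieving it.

Treewidth 4.
Bags: B1 = {4, 5, 6, 7, 9}  B2 = {5, 6, 7, 9, 10}  B3 = {1, 4, 6, 7, 9}  B4 = {3, 4, 5, 6, 9}  B5 = {1, 2, 4, 6, 9}  B6 = {0, 1, 4, 6, 9}  B7 = {5, 6, 7, 8, 10}
Tree: B1–B2, B1–B3, B1–B4, B3–B5, B5–B6, B2–B7

Each bag holds 5 vertices, so the decomposition has width 4, which upper-bounds the treewidth. Conversely, {5, 6, 7, 8, 10} is a clique of size 5, and the vertices of any clique must share a bag in every tree decomposition; so some bag has ≥ 5 vertices and tw(G) ≥ 4. Hence tw(G) = 4 exactly.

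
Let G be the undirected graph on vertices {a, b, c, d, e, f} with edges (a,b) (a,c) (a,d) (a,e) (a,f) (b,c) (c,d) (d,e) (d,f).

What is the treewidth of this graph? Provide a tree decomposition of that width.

Treewidth 2.
One optimal decomposition is:
Bags: B1 = {a, c, d}  B2 = {a, b, c}  B3 = {a, d, f}  B4 = {a, d, e}
Tree: B1–B2, B1–B3, B3–B4

The largest bag has 3 vertices, giving width 2; this decomposition certifies tw(G) ≤ 2. On the other hand G contains the 3-clique {a, d, e}. A clique must lie in a single bag of any decomposition, so no decomposition can have width below 2. Therefore the treewidth is 2.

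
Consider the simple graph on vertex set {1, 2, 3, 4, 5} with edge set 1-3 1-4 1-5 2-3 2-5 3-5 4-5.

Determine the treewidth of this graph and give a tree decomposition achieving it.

Every bag has size at most 3, so the width is 3 − 1 = 2 and tw(G) ≤ 2. On the other hand G contains the 3-clique {1, 3, 5}. A clique must lie in a single bag of any decomposition, so no decomposition can have width below 2. Therefore the treewidth is 2.

Treewidth 2.
One optimal decomposition is:
Bags: B1 = {1, 3, 5}  B2 = {2, 3, 5}  B3 = {1, 4, 5}
Tree: B1–B2, B1–B3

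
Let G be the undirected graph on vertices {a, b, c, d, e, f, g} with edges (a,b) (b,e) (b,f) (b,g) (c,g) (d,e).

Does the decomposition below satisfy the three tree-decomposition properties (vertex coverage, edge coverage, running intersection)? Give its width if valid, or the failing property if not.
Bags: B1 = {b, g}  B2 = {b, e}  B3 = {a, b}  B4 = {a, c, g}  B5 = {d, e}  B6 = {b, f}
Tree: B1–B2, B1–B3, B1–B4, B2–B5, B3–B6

No — bags containing vertex a are not connected in the tree.

A tree decomposition must satisfy three properties: every vertex lies in some bag; for every edge, both endpoints lie together in some bag; and for every vertex, the bags containing it form a connected subtree. Here bags containing vertex a are not connected in the tree, so the decomposition is invalid.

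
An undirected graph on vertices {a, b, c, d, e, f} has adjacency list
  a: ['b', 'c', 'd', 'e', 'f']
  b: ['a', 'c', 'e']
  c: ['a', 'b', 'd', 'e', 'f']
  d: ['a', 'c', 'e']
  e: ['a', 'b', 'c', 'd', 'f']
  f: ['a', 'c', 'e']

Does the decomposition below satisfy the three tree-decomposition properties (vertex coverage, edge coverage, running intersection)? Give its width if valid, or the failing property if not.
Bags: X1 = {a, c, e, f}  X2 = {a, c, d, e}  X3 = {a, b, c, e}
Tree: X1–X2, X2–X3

Yes; width 3.

Checking the three conditions: (i) the bags cover all of {a, b, c, d, e, f}; (ii) for each edge, some bag contains both endpoints; (iii) the bags containing any fixed vertex form a subtree. All hold, so the decomposition is valid with width 4 − 1 = 3.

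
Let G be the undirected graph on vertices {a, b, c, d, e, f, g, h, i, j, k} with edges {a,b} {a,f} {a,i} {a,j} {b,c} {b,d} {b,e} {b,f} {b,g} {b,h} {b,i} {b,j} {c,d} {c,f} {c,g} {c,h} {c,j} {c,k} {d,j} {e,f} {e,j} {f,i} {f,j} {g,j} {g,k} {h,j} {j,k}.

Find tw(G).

A width-3 tree decomposition is:
Bags: B1 = {b, c, f, j}  B2 = {b, c, g, j}  B3 = {b, c, d, j}  B4 = {b, e, f, j}  B5 = {c, g, j, k}  B6 = {a, b, f, j}  B7 = {b, c, h, j}  B8 = {a, b, f, i}
Tree: B1–B2, B2–B3, B1–B4, B2–B5, B4–B6, B2–B7, B6–B8
Every bag has size at most 4, so the width is 4 − 1 = 3 and tw(G) ≤ 3. On the other hand G contains the 4-clique {c, g, j, k}. A clique must lie in a single bag of any decomposition, so no decomposition can have width below 3. Therefore the treewidth is 3.

3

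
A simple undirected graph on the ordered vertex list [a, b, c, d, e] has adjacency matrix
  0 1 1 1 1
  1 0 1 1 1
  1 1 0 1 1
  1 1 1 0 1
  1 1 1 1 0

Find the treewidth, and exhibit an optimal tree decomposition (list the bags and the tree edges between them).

A single bag containing all 5 vertices is trivially a valid decomposition of width 4. For the lower bound, the 5 vertices {a, b, c, d, e} are pairwise adjacent, and any tree decomposition puts a clique entirely inside one bag — forcing width ≥ 4. Combining the bounds, tw(G) = 4.

Treewidth 4.
One such decomposition:
Bags: B1 = {a, b, c, d, e}
Tree: (single bag)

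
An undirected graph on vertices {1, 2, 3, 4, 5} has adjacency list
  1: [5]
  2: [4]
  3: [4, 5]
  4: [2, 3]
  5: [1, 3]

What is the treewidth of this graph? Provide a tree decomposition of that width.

Every bag has size at most 2, so the width is 2 − 1 = 1 and tw(G) ≤ 1. Any graph with an edge has treewidth ≥ 1, and G has the edge 2–4. Combining the bounds, tw(G) = 1.

Treewidth 1.
One optimal decomposition is:
Bags: B1 = {2, 4}  B2 = {3, 4}  B3 = {3, 5}  B4 = {1, 5}
Tree: B1–B2, B2–B3, B3–B4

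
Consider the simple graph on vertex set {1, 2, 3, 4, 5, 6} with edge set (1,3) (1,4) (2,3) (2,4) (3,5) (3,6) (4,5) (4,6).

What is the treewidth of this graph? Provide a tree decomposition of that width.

Treewidth 2.
One optimal decomposition is:
Bags: B1 = {1, 3, 4}  B2 = {3, 4, 5}  B3 = {3, 4, 6}  B4 = {2, 3, 4}
Tree: B1–B2, B2–B3, B3–B4

Each bag holds 3 vertices, so the decomposition has width 2, which upper-bounds the treewidth. Since 3–1–4–5–3 is a cycle in G, G is not acyclic. Forests are exactly the graphs of treewidth ≤ 1, so tw(G) ≥ 2. Combining the bounds, tw(G) = 2.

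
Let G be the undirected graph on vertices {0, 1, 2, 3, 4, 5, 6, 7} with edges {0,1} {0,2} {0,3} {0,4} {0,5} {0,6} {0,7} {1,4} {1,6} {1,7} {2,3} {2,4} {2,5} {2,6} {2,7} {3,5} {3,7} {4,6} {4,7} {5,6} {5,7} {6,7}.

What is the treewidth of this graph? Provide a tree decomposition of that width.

Treewidth 4.
One such decomposition:
Bags: B1 = {0, 2, 4, 6, 7}  B2 = {0, 2, 5, 6, 7}  B3 = {0, 1, 4, 6, 7}  B4 = {0, 2, 3, 5, 7}
Tree: B1–B2, B1–B3, B2–B4

The largest bag has 5 vertices, giving width 4; this decomposition certifies tw(G) ≤ 4. For the lower bound, the 5 vertices {0, 1, 4, 6, 7} are pairwise adjacent, and any tree decomposition puts a clique entirely inside one bag — forcing width ≥ 4. Combining the bounds, tw(G) = 4.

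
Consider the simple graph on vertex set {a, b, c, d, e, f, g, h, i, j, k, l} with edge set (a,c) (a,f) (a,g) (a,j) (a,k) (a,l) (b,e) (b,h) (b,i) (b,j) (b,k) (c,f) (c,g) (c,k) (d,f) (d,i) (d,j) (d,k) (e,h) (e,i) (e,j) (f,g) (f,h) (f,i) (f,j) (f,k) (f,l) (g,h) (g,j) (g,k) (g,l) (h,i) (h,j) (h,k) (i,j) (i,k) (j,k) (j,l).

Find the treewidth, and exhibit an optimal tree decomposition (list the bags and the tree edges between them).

Every bag has size at most 5, so the width is 5 − 1 = 4 and tw(G) ≤ 4. On the other hand G contains the 5-clique {b, e, h, i, j}. A clique must lie in a single bag of any decomposition, so no decomposition can have width below 4. Therefore the treewidth is 4.

Treewidth 4.
One such decomposition:
Bags: B1 = {d, f, i, j, k}  B2 = {f, h, i, j, k}  B3 = {f, g, h, j, k}  B4 = {b, h, i, j, k}  B5 = {b, e, h, i, j}  B6 = {a, f, g, j, k}  B7 = {a, c, f, g, k}  B8 = {a, f, g, j, l}
Tree: B1–B2, B2–B3, B2–B4, B4–B5, B3–B6, B6–B7, B6–B8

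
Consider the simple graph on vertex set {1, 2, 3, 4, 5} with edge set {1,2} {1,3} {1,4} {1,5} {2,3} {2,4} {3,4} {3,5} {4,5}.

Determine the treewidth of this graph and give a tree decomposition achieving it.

Each bag holds 4 vertices, so the decomposition has width 3, which upper-bounds the treewidth. On the other hand G contains the 4-clique {1, 2, 3, 4}. A clique must lie in a single bag of any decomposition, so no decomposition can have width below 3. Hence tw(G) = 3 exactly.

Treewidth 3.
One such decomposition:
Bags: B1 = {1, 2, 3, 4}  B2 = {1, 3, 4, 5}
Tree: B1–B2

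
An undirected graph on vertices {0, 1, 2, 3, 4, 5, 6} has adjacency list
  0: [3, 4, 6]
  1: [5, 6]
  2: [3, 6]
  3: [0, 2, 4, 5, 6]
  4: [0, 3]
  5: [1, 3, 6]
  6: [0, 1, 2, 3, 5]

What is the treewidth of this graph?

A width-2 tree decomposition is:
Bags: B1 = {0, 3, 6}  B2 = {3, 5, 6}  B3 = {2, 3, 6}  B4 = {0, 3, 4}  B5 = {1, 5, 6}
Tree: B1–B2, B2–B3, B1–B4, B2–B5
Each bag holds 3 vertices, so the decomposition has width 2, which upper-bounds the treewidth. On the other hand G contains the 3-clique {1, 5, 6}. A clique must lie in a single bag of any decomposition, so no decomposition can have width below 2. Combining the bounds, tw(G) = 2.

2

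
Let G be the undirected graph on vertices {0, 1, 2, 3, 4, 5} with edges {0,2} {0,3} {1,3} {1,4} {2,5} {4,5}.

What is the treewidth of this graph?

A width-2 tree decomposition is:
Bags: B1 = {0, 2, 3}  B2 = {1, 2, 3}  B3 = {1, 2, 4}  B4 = {2, 4, 5}
Tree: B1–B2, B2–B3, B3–B4
Each bag holds 3 vertices, so the decomposition has width 2, which upper-bounds the treewidth. For the lower bound, G contains the cycle 2–0–3–1–4–5–2, so G is not a forest; only forests have treewidth ≤ 1, hence tw(G) ≥ 2. The upper and lower bounds meet at 2, so that is the treewidth.

2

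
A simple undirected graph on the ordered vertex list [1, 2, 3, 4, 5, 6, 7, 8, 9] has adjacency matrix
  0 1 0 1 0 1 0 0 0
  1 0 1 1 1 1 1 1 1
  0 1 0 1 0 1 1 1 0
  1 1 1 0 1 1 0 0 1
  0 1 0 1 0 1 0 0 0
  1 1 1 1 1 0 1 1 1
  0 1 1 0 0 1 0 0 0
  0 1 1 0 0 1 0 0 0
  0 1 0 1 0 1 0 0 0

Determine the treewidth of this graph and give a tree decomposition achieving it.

Each bag holds 4 vertices, so the decomposition has width 3, which upper-bounds the treewidth. Conversely, {2, 3, 6, 8} is a clique of size 4, and the vertices of any clique must share a bag in every tree decomposition; so some bag has ≥ 4 vertices and tw(G) ≥ 3. Combining the bounds, tw(G) = 3.

Treewidth 3.
Bags: B1 = {2, 3, 6, 7}  B2 = {2, 3, 4, 6}  B3 = {2, 4, 5, 6}  B4 = {2, 4, 6, 9}  B5 = {1, 2, 4, 6}  B6 = {2, 3, 6, 8}
Tree: B1–B2, B2–B3, B2–B4, B2–B5, B1–B6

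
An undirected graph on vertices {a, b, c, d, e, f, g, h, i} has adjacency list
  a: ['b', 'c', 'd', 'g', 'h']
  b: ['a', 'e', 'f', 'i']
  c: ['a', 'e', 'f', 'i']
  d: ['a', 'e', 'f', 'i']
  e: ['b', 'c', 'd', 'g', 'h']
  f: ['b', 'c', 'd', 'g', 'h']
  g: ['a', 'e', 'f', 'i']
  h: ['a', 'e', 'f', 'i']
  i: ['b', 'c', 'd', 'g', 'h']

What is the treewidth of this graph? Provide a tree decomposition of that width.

Every bag has size at most 5, so the width is 5 − 1 = 4 and tw(G) ≤ 4. For the lower bound: the 5 vertex sets {b,i}, {c,f}, {e,h}, {a}, {d} are disjoint, each induces a connected subgraph, and every pair is joined by at least one edge of G. Contracting each set to a single vertex therefore yields K_{5} as a minor, and since treewidth is minor-monotone, tw(G) ≥ tw(K_{5}) = 4. Combining the bounds, tw(G) = 4.

Treewidth 4.
Bags: B1 = {a, b, e, f, i}  B2 = {a, c, e, f, i}  B3 = {a, e, f, h, i}  B4 = {a, d, e, f, i}  B5 = {a, e, f, g, i}
Tree: B1–B2, B2–B3, B3–B4, B4–B5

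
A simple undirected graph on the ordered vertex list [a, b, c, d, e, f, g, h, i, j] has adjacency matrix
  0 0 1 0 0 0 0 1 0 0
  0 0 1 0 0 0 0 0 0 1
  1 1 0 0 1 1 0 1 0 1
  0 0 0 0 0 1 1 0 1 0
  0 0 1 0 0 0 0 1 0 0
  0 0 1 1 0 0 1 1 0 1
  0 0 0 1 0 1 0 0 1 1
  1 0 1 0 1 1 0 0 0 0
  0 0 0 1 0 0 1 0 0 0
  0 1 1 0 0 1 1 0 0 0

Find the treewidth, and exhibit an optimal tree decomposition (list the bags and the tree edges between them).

The largest bag has 3 vertices, giving width 2; this decomposition certifies tw(G) ≤ 2. Conversely, {d, f, g} is a clique of size 3, and the vertices of any clique must share a bag in every tree decomposition; so some bag has ≥ 3 vertices and tw(G) ≥ 2. Hence tw(G) = 2 exactly.

Treewidth 2.
Bags: B1 = {b, c, j}  B2 = {c, f, j}  B3 = {f, g, j}  B4 = {c, f, h}  B5 = {a, c, h}  B6 = {d, f, g}  B7 = {c, e, h}  B8 = {d, g, i}
Tree: B1–B2, B2–B3, B2–B4, B4–B5, B3–B6, B5–B7, B6–B8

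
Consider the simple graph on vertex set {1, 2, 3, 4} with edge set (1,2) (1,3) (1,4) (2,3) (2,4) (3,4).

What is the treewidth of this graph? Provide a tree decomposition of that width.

Treewidth 3.
Bags: B1 = {1, 2, 3, 4}
Tree: (single bag)

A single bag containing all 4 vertices is trivially a valid decomposition of width 3. On the other hand G contains the 4-clique {1, 2, 3, 4}. A clique must lie in a single bag of any decomposition, so no decomposition can have width below 3. Therefore the treewidth is 3.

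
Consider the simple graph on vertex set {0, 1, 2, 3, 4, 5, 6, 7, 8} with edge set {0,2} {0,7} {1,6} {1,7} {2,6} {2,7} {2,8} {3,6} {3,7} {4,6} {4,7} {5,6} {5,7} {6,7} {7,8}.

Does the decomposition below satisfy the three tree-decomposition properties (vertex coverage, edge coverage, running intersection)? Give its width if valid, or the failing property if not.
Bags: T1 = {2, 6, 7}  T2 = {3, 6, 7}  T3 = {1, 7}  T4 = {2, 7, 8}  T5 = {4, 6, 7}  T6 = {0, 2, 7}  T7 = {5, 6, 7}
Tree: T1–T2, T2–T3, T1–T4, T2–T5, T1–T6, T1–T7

A tree decomposition must satisfy three properties: every vertex lies in some bag; for every edge, both endpoints lie together in some bag; and for every vertex, the bags containing it form a connected subtree. Here edge (6,1) lies in no bag, so the decomposition is invalid.

No — edge (6,1) lies in no bag.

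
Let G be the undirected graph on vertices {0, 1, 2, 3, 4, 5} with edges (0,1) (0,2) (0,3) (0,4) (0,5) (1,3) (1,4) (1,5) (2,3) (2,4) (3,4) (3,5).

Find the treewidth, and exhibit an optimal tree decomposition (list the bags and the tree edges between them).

Treewidth 3.
One such decomposition:
Bags: B1 = {0, 2, 3, 4}  B2 = {0, 1, 3, 4}  B3 = {0, 1, 3, 5}
Tree: B1–B2, B2–B3

Each bag holds 4 vertices, so the decomposition has width 3, which upper-bounds the treewidth. On the other hand G contains the 4-clique {0, 1, 3, 4}. A clique must lie in a single bag of any decomposition, so no decomposition can have width below 3. Hence tw(G) = 3 exactly.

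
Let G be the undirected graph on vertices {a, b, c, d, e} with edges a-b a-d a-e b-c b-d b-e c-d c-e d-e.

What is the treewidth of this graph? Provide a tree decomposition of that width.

Each bag holds 4 vertices, so the decomposition has width 3, which upper-bounds the treewidth. On the other hand G contains the 4-clique {b, c, d, e}. A clique must lie in a single bag of any decomposition, so no decomposition can have width below 3. Hence tw(G) = 3 exactly.

Treewidth 3.
One such decomposition:
Bags: B1 = {a, b, d, e}  B2 = {b, c, d, e}
Tree: B1–B2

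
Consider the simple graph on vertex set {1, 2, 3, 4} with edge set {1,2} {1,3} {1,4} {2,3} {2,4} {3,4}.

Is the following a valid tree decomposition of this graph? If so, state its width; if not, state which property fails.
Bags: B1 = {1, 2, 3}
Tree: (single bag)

A tree decomposition must satisfy three properties: every vertex lies in some bag; for every edge, both endpoints lie together in some bag; and for every vertex, the bags containing it form a connected subtree. Here vertex 4 appears in no bag, so the decomposition is invalid.

No — vertex 4 appears in no bag.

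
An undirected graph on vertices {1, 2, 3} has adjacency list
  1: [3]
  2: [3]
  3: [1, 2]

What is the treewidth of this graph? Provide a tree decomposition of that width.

The largest bag has 2 vertices, giving width 1; this decomposition certifies tw(G) ≤ 1. G has an edge, so its treewidth is at least 1. Combining the bounds, tw(G) = 1.

Treewidth 1.
One optimal decomposition is:
Bags: B1 = {2, 3}  B2 = {1, 3}
Tree: B1–B2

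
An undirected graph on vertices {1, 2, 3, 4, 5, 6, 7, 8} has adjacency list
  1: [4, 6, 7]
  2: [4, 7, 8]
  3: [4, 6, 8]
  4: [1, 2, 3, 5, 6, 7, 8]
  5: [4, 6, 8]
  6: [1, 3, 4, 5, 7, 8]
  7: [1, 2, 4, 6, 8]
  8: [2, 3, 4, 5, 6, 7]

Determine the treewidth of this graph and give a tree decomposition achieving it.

Every bag has size at most 4, so the width is 4 − 1 = 3 and tw(G) ≤ 3. On the other hand G contains the 4-clique {2, 4, 7, 8}. A clique must lie in a single bag of any decomposition, so no decomposition can have width below 3. The upper and lower bounds meet at 3, so that is the treewidth.

Treewidth 3.
One optimal decomposition is:
Bags: B1 = {4, 5, 6, 8}  B2 = {4, 6, 7, 8}  B3 = {1, 4, 6, 7}  B4 = {2, 4, 7, 8}  B5 = {3, 4, 6, 8}
Tree: B1–B2, B2–B3, B2–B4, B1–B5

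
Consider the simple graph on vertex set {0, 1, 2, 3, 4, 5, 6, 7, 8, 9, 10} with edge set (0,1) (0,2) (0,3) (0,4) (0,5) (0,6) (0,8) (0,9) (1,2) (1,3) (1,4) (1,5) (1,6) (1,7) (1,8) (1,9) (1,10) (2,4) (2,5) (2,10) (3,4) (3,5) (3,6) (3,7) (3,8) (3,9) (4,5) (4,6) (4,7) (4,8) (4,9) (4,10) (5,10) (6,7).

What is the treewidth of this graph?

A width-4 tree decomposition is:
Bags: B1 = {1, 2, 4, 5, 10}  B2 = {0, 1, 2, 4, 5}  B3 = {0, 1, 3, 4, 5}  B4 = {0, 1, 3, 4, 9}  B5 = {0, 1, 3, 4, 8}  B6 = {0, 1, 3, 4, 6}  B7 = {1, 3, 4, 6, 7}
Tree: B1–B2, B2–B3, B3–B4, B4–B5, B5–B6, B6–B7
Every bag has size at most 5, so the width is 5 − 1 = 4 and tw(G) ≤ 4. For the lower bound, the 5 vertices {0, 1, 2, 4, 5} are pairwise adjacent, and any tree decomposition puts a clique entirely inside one bag — forcing width ≥ 4. Hence tw(G) = 4 exactly.

4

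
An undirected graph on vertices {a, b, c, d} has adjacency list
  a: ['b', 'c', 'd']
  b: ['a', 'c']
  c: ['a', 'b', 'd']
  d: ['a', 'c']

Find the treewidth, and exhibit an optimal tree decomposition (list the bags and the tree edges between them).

Each bag holds 3 vertices, so the decomposition has width 2, which upper-bounds the treewidth. Conversely, {a, c, d} is a clique of size 3, and the vertices of any clique must share a bag in every tree decomposition; so some bag has ≥ 3 vertices and tw(G) ≥ 2. The upper and lower bounds meet at 2, so that is the treewidth.

Treewidth 2.
One such decomposition:
Bags: B1 = {a, b, c}  B2 = {a, c, d}
Tree: B1–B2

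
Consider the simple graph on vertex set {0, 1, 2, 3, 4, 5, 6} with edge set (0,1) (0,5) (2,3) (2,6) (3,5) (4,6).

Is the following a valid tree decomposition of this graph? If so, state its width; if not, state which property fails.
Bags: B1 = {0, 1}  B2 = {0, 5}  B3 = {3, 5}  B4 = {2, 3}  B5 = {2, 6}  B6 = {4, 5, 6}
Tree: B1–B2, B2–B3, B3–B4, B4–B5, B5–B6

A tree decomposition must satisfy three properties: every vertex lies in some bag; for every edge, both endpoints lie together in some bag; and for every vertex, the bags containing it form a connected subtree. Here bags containing vertex 5 are not connected in the tree, so the decomposition is invalid.

No — bags containing vertex 5 are not connected in the tree.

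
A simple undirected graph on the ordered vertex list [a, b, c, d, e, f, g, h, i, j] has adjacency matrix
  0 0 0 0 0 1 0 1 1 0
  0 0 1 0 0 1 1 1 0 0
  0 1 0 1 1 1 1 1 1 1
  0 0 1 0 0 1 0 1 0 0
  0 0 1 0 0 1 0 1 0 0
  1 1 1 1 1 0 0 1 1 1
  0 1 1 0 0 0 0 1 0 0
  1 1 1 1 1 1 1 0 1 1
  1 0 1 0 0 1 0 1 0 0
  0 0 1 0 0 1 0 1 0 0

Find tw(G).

3

A width-3 tree decomposition is:
Bags: B1 = {c, f, h, i}  B2 = {b, c, f, h}  B3 = {c, d, f, h}  B4 = {a, f, h, i}  B5 = {c, e, f, h}  B6 = {b, c, g, h}  B7 = {c, f, h, j}
Tree: B1–B2, B2–B3, B1–B4, B1–B5, B2–B6, B3–B7
The largest bag has 4 vertices, giving width 3; this decomposition certifies tw(G) ≤ 3. Conversely, {b, c, g, h} is a clique of size 4, and the vertices of any clique must share a bag in every tree decomposition; so some bag has ≥ 4 vertices and tw(G) ≥ 3. Hence tw(G) = 3 exactly.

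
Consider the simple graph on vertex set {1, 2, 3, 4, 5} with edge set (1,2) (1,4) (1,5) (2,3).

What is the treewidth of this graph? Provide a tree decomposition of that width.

Treewidth 1.
One optimal decomposition is:
Bags: B1 = {1, 2}  B2 = {2, 3}  B3 = {1, 4}  B4 = {1, 5}
Tree: B1–B2, B1–B3, B3–B4

Every bag has size at most 2, so the width is 2 − 1 = 1 and tw(G) ≤ 1. G has an edge, so its treewidth is at least 1. The upper and lower bounds meet at 1, so that is the treewidth.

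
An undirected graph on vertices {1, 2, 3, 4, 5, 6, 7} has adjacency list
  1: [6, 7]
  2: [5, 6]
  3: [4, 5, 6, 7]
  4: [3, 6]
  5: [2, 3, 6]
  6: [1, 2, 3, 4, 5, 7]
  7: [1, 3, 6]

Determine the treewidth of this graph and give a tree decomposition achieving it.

Treewidth 2.
Bags: B1 = {2, 5, 6}  B2 = {3, 5, 6}  B3 = {3, 6, 7}  B4 = {1, 6, 7}  B5 = {3, 4, 6}
Tree: B1–B2, B2–B3, B3–B4, B2–B5

The largest bag has 3 vertices, giving width 2; this decomposition certifies tw(G) ≤ 2. On the other hand G contains the 3-clique {1, 6, 7}. A clique must lie in a single bag of any decomposition, so no decomposition can have width below 2. The upper and lower bounds meet at 2, so that is the treewidth.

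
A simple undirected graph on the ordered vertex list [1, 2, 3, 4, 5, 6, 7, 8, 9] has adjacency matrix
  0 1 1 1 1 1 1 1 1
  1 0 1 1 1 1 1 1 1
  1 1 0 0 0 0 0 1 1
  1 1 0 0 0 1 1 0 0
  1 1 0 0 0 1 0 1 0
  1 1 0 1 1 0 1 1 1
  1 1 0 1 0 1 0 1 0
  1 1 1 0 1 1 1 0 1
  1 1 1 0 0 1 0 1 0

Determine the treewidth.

A width-4 tree decomposition is:
Bags: B1 = {1, 2, 6, 8, 9}  B2 = {1, 2, 5, 6, 8}  B3 = {1, 2, 3, 8, 9}  B4 = {1, 2, 6, 7, 8}  B5 = {1, 2, 4, 6, 7}
Tree: B1–B2, B1–B3, B2–B4, B4–B5
The largest bag has 5 vertices, giving width 4; this decomposition certifies tw(G) ≤ 4. Conversely, {1, 2, 3, 8, 9} is a clique of size 5, and the vertices of any clique must share a bag in every tree decomposition; so some bag has ≥ 5 vertices and tw(G) ≥ 4. Therefore the treewidth is 4.

4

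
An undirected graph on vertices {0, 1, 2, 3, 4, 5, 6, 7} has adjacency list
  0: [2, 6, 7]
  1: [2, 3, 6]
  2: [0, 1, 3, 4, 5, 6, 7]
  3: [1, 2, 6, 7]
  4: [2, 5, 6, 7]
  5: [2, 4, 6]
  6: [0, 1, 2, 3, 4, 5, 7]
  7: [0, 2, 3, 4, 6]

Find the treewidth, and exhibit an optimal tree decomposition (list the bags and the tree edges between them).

Every bag has size at most 4, so the width is 4 − 1 = 3 and tw(G) ≤ 3. Conversely, {1, 2, 3, 6} is a clique of size 4, and the vertices of any clique must share a bag in every tree decomposition; so some bag has ≥ 4 vertices and tw(G) ≥ 3. Therefore the treewidth is 3.

Treewidth 3.
One optimal decomposition is:
Bags: B1 = {0, 2, 6, 7}  B2 = {2, 3, 6, 7}  B3 = {2, 4, 6, 7}  B4 = {2, 4, 5, 6}  B5 = {1, 2, 3, 6}
Tree: B1–B2, B1–B3, B3–B4, B2–B5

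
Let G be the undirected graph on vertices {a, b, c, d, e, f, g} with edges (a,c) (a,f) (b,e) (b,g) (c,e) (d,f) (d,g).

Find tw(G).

A width-2 tree decomposition is:
Bags: B1 = {a, c, e}  B2 = {a, e, f}  B3 = {d, e, f}  B4 = {d, e, g}  B5 = {b, e, g}
Tree: B1–B2, B2–B3, B3–B4, B4–B5
The largest bag has 3 vertices, giving width 2; this decomposition certifies tw(G) ≤ 2. The edges e–c–a–f–d–g–b–e form a cycle, so G is not a tree and its treewidth is at least 2. Therefore the treewidth is 2.

2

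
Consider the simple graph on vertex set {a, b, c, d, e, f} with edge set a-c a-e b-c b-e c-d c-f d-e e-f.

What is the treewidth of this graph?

2

A width-2 tree decomposition is:
Bags: B1 = {a, c, e}  B2 = {b, c, e}  B3 = {c, e, f}  B4 = {c, d, e}
Tree: B1–B2, B2–B3, B3–B4
Each bag holds 3 vertices, so the decomposition has width 2, which upper-bounds the treewidth. Since a–c–b–e–a is a cycle in G, G is not acyclic. Forests are exactly the graphs of treewidth ≤ 1, so tw(G) ≥ 2. Combining the bounds, tw(G) = 2.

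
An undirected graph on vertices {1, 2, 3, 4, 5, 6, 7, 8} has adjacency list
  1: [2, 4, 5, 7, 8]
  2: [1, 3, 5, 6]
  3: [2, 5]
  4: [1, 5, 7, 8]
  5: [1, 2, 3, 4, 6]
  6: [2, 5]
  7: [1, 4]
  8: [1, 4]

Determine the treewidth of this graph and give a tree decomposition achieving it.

Treewidth 2.
One optimal decomposition is:
Bags: B1 = {1, 4, 5}  B2 = {1, 4, 8}  B3 = {1, 2, 5}  B4 = {2, 3, 5}  B5 = {2, 5, 6}  B6 = {1, 4, 7}
Tree: B1–B2, B1–B3, B3–B4, B4–B5, B1–B6

Every bag has size at most 3, so the width is 3 − 1 = 2 and tw(G) ≤ 2. For the lower bound, the 3 vertices {1, 2, 5} are pairwise adjacent, and any tree decomposition puts a clique entirely inside one bag — forcing width ≥ 2. Combining the bounds, tw(G) = 2.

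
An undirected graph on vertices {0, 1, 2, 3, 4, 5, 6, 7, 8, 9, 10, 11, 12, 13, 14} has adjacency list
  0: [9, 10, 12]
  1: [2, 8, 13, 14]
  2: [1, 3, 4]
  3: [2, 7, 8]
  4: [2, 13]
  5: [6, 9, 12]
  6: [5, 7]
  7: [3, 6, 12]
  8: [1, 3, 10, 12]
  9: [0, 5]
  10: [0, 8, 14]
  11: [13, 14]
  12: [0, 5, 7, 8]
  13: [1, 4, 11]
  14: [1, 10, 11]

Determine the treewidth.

3

A width-3 tree decomposition is:
Bags: B1 = {5, 6, 7, 9}  B2 = {5, 7, 9, 12}  B3 = {0, 7, 9, 12}  B4 = {0, 3, 7, 12}  B5 = {0, 3, 8, 12}  B6 = {0, 3, 8, 10}  B7 = {2, 3, 8, 10}  B8 = {1, 2, 8, 10}  B9 = {1, 2, 10, 14}  B10 = {1, 2, 4, 14}  B11 = {1, 4, 13, 14}  B12 = {4, 11, 13, 14}
Tree: B1–B2, B2–B3, B3–B4, B4–B5, B5–B6, B6–B7, B7–B8, B8–B9, B9–B10, B10–B11, B11–B12
The largest bag has 4 vertices, giving width 3; this decomposition certifies tw(G) ≤ 3. For the lower bound: the 4 vertex sets {5,6,9}, {7}, {12}, {0,3,8,10} are disjoint, each induces a connected subgraph, and every pair is joined by at least one edge of G. Contracting each set to a single vertex therefore yields K_{4} as a minor, and since treewidth is minor-monotone, tw(G) ≥ tw(K_{4}) = 3. Combining the bounds, tw(G) = 3.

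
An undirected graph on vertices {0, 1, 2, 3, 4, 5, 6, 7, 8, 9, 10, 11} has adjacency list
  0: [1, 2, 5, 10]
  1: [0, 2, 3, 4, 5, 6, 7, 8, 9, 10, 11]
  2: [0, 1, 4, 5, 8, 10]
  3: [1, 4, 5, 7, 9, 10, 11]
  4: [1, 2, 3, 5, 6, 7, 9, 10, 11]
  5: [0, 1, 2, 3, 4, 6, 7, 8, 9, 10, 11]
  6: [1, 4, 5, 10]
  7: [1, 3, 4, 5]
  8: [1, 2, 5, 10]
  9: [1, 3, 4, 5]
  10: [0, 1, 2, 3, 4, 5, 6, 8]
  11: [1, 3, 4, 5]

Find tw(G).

4

A width-4 tree decomposition is:
Bags: B1 = {1, 3, 4, 5, 11}  B2 = {1, 3, 4, 5, 7}  B3 = {1, 3, 4, 5, 10}  B4 = {1, 2, 4, 5, 10}  B5 = {1, 2, 5, 8, 10}  B6 = {1, 4, 5, 6, 10}  B7 = {0, 1, 2, 5, 10}  B8 = {1, 3, 4, 5, 9}
Tree: B1–B2, B1–B3, B3–B4, B4–B5, B4–B6, B4–B7, B1–B8
Every bag has size at most 5, so the width is 5 − 1 = 4 and tw(G) ≤ 4. On the other hand G contains the 5-clique {0, 1, 2, 5, 10}. A clique must lie in a single bag of any decomposition, so no decomposition can have width below 4. Combining the bounds, tw(G) = 4.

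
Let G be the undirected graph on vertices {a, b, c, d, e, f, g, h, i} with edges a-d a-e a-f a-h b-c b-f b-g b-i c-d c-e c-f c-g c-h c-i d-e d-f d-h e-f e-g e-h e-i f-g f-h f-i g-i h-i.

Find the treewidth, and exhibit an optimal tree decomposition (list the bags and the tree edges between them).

Treewidth 4.
One such decomposition:
Bags: B1 = {c, e, f, h, i}  B2 = {c, d, e, f, h}  B3 = {c, e, f, g, i}  B4 = {b, c, f, g, i}  B5 = {a, d, e, f, h}
Tree: B1–B2, B1–B3, B3–B4, B2–B5

The largest bag has 5 vertices, giving width 4; this decomposition certifies tw(G) ≤ 4. Conversely, {c, d, e, f, h} is a clique of size 5, and the vertices of any clique must share a bag in every tree decomposition; so some bag has ≥ 5 vertices and tw(G) ≥ 4. Hence tw(G) = 4 exactly.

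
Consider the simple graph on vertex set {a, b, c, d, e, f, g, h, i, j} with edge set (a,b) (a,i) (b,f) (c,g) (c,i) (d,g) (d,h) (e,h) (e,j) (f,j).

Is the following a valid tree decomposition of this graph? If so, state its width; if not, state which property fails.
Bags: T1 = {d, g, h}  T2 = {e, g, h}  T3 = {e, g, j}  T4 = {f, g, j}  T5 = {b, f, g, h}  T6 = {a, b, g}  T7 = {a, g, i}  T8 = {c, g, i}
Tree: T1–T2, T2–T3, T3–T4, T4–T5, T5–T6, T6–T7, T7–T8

No — bags containing vertex h are not connected in the tree.

A tree decomposition must satisfy three properties: every vertex lies in some bag; for every edge, both endpoints lie together in some bag; and for every vertex, the bags containing it form a connected subtree. Here bags containing vertex h are not connected in the tree, so the decomposition is invalid.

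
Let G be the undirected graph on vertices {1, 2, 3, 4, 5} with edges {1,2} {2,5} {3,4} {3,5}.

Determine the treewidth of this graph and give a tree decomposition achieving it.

Every bag has size at most 2, so the width is 2 − 1 = 1 and tw(G) ≤ 1. G has an edge, so its treewidth is at least 1. Combining the bounds, tw(G) = 1.

Treewidth 1.
Bags: B1 = {3, 4}  B2 = {3, 5}  B3 = {2, 5}  B4 = {1, 2}
Tree: B1–B2, B2–B3, B3–B4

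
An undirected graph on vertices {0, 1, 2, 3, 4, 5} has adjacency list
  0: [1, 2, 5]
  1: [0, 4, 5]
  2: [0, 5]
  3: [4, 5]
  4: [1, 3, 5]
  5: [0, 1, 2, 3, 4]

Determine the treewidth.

2

A width-2 tree decomposition is:
Bags: B1 = {1, 4, 5}  B2 = {3, 4, 5}  B3 = {0, 1, 5}  B4 = {0, 2, 5}
Tree: B1–B2, B1–B3, B3–B4
Every bag has size at most 3, so the width is 3 − 1 = 2 and tw(G) ≤ 2. For the lower bound, the 3 vertices {0, 1, 5} are pairwise adjacent, and any tree decomposition puts a clique entirely inside one bag — forcing width ≥ 2. The upper and lower bounds meet at 2, so that is the treewidth.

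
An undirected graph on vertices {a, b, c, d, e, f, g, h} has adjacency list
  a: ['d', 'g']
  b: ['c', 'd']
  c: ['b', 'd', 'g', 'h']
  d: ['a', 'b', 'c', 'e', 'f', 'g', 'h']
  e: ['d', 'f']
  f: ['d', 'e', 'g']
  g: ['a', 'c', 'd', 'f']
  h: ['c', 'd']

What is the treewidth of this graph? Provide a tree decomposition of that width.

Treewidth 2.
Bags: B1 = {c, d, g}  B2 = {c, d, h}  B3 = {b, c, d}  B4 = {a, d, g}  B5 = {d, f, g}  B6 = {d, e, f}
Tree: B1–B2, B1–B3, B1–B4, B4–B5, B5–B6

Every bag has size at most 3, so the width is 3 − 1 = 2 and tw(G) ≤ 2. Conversely, {d, f, g} is a clique of size 3, and the vertices of any clique must share a bag in every tree decomposition; so some bag has ≥ 3 vertices and tw(G) ≥ 2. Hence tw(G) = 2 exactly.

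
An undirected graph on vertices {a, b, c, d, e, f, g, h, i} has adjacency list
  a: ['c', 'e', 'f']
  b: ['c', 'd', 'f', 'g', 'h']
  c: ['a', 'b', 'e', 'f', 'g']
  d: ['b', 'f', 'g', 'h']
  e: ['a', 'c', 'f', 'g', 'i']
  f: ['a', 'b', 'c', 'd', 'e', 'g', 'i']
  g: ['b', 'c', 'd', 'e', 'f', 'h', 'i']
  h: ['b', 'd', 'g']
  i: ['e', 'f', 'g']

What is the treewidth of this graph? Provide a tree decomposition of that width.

The largest bag has 4 vertices, giving width 3; this decomposition certifies tw(G) ≤ 3. On the other hand G contains the 4-clique {b, d, g, h}. A clique must lie in a single bag of any decomposition, so no decomposition can have width below 3. Combining the bounds, tw(G) = 3.

Treewidth 3.
Bags: B1 = {c, e, f, g}  B2 = {b, c, f, g}  B3 = {b, d, f, g}  B4 = {b, d, g, h}  B5 = {e, f, g, i}  B6 = {a, c, e, f}
Tree: B1–B2, B2–B3, B3–B4, B1–B5, B1–B6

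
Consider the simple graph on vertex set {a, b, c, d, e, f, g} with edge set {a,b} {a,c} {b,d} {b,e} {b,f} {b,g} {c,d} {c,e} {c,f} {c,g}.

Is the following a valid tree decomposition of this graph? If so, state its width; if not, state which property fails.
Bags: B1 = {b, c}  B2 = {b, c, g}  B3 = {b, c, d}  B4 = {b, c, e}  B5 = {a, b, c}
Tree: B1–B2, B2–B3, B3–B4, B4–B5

No — vertex f appears in no bag.

A tree decomposition must satisfy three properties: every vertex lies in some bag; for every edge, both endpoints lie together in some bag; and for every vertex, the bags containing it form a connected subtree. Here vertex f appears in no bag, so the decomposition is invalid.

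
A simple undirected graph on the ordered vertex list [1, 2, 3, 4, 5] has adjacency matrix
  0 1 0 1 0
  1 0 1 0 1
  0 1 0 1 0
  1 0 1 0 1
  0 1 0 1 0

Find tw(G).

2

A width-2 tree decomposition is:
Bags: B1 = {2, 4, 5}  B2 = {2, 3, 4}  B3 = {1, 2, 4}
Tree: B1–B2, B2–B3
Every bag has size at most 3, so the width is 3 − 1 = 2 and tw(G) ≤ 2. The edges 5–4–3–2–5 form a cycle, so G is not a tree and its treewidth is at least 2. The upper and lower bounds meet at 2, so that is the treewidth.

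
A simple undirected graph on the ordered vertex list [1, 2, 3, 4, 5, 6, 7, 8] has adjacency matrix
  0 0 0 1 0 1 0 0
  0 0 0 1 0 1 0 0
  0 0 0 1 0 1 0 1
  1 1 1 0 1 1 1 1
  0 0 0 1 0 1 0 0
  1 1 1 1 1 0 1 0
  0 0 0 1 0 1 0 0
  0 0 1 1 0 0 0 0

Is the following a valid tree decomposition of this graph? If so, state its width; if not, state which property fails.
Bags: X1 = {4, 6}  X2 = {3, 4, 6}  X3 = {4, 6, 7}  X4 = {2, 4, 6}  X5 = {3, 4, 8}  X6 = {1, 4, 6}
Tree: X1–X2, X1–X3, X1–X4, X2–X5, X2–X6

A tree decomposition must satisfy three properties: every vertex lies in some bag; for every edge, both endpoints lie together in some bag; and for every vertex, the bags containing it form a connected subtree. Here vertex 5 appears in no bag, so the decomposition is invalid.

No — vertex 5 appears in no bag.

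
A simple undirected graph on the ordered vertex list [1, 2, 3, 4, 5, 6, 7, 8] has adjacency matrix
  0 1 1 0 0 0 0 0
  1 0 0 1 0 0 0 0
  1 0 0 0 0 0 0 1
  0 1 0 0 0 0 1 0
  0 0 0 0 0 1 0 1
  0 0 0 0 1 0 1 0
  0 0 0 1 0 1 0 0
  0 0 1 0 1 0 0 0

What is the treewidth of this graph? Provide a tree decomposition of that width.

The largest bag has 3 vertices, giving width 2; this decomposition certifies tw(G) ≤ 2. The edges 1–3–8–5–6–7–4–2–1 form a cycle, so G is not a tree and its treewidth is at least 2. Therefore the treewidth is 2.

Treewidth 2.
One such decomposition:
Bags: B1 = {1, 3, 8}  B2 = {1, 5, 8}  B3 = {1, 5, 6}  B4 = {1, 6, 7}  B5 = {1, 4, 7}  B6 = {1, 2, 4}
Tree: B1–B2, B2–B3, B3–B4, B4–B5, B5–B6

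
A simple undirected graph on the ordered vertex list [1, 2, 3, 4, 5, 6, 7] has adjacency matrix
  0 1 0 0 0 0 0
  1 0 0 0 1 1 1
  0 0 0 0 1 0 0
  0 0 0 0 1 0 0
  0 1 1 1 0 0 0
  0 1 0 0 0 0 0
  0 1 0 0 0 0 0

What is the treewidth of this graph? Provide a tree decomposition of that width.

Treewidth 1.
One optimal decomposition is:
Bags: B1 = {1, 2}  B2 = {2, 6}  B3 = {2, 5}  B4 = {2, 7}  B5 = {4, 5}  B6 = {3, 5}
Tree: B1–B2, B1–B3, B2–B4, B3–B5, B5–B6

Every bag has size at most 2, so the width is 2 − 1 = 1 and tw(G) ≤ 1. Since G has at least one edge (e.g. 2–1), it is not an edgeless graph, so tw(G) ≥ 1. Combining the bounds, tw(G) = 1.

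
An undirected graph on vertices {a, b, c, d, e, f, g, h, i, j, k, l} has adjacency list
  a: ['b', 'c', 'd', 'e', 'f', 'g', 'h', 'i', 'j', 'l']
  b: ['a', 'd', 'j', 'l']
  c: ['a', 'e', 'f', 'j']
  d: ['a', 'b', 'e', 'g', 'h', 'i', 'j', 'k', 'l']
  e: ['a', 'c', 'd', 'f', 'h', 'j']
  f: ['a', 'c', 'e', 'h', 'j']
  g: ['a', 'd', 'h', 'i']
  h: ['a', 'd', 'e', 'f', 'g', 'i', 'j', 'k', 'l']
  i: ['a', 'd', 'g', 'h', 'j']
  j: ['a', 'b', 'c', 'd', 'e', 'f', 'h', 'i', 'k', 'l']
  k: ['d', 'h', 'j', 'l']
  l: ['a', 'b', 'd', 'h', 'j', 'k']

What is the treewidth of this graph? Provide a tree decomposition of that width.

Treewidth 4.
One such decomposition:
Bags: B1 = {a, d, h, i, j}  B2 = {a, d, h, j, l}  B3 = {a, d, g, h, i}  B4 = {a, d, e, h, j}  B5 = {a, b, d, j, l}  B6 = {a, e, f, h, j}  B7 = {a, c, e, f, j}  B8 = {d, h, j, k, l}
Tree: B1–B2, B1–B3, B1–B4, B2–B5, B4–B6, B6–B7, B2–B8

Every bag has size at most 5, so the width is 5 − 1 = 4 and tw(G) ≤ 4. For the lower bound, the 5 vertices {a, d, g, h, i} are pairwise adjacent, and any tree decomposition puts a clique entirely inside one bag — forcing width ≥ 4. Hence tw(G) = 4 exactly.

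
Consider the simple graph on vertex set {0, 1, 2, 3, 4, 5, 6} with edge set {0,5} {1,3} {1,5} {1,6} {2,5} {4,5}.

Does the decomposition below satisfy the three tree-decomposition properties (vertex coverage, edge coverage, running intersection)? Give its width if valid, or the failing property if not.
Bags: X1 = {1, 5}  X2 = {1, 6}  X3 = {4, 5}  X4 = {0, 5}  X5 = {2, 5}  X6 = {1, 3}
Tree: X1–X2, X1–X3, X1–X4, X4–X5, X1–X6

Yes; width 1.

Checking the three conditions: (i) the bags cover all of {0, 1, 2, 3, 4, 5, 6}; (ii) for each edge, some bag contains both endpoints; (iii) the bags containing any fixed vertex form a subtree. All hold, so the decomposition is valid with width 2 − 1 = 1.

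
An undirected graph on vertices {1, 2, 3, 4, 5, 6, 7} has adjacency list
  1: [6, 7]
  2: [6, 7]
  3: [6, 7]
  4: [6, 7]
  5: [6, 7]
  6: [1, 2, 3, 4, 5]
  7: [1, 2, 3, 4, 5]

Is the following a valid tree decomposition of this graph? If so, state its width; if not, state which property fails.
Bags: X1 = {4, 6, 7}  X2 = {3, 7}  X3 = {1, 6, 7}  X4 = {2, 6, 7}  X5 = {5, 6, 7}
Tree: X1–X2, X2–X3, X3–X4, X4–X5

No — edge (6,3) lies in no bag.

A tree decomposition must satisfy three properties: every vertex lies in some bag; for every edge, both endpoints lie together in some bag; and for every vertex, the bags containing it form a connected subtree. Here edge (6,3) lies in no bag, so the decomposition is invalid.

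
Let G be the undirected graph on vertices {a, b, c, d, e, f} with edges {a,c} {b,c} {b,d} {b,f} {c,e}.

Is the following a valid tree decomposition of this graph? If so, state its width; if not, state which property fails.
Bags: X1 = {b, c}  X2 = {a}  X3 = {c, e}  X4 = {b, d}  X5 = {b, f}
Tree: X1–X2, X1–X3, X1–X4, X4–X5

No — edge (c,a) lies in no bag.

A tree decomposition must satisfy three properties: every vertex lies in some bag; for every edge, both endpoints lie together in some bag; and for every vertex, the bags containing it form a connected subtree. Here edge (c,a) lies in no bag, so the decomposition is invalid.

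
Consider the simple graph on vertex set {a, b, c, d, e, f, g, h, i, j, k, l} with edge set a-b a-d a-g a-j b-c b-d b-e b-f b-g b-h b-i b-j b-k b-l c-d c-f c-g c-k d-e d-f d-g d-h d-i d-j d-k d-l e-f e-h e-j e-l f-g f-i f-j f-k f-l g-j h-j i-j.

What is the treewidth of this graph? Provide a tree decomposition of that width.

Each bag holds 5 vertices, so the decomposition has width 4, which upper-bounds the treewidth. For the lower bound, the 5 vertices {a, b, d, g, j} are pairwise adjacent, and any tree decomposition puts a clique entirely inside one bag — forcing width ≥ 4. Hence tw(G) = 4 exactly.

Treewidth 4.
Bags: B1 = {b, d, e, f, j}  B2 = {b, d, f, g, j}  B3 = {b, c, d, f, g}  B4 = {a, b, d, g, j}  B5 = {b, d, e, f, l}  B6 = {b, d, f, i, j}  B7 = {b, c, d, f, k}  B8 = {b, d, e, h, j}
Tree: B1–B2, B2–B3, B2–B4, B1–B5, B1–B6, B3–B7, B1–B8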